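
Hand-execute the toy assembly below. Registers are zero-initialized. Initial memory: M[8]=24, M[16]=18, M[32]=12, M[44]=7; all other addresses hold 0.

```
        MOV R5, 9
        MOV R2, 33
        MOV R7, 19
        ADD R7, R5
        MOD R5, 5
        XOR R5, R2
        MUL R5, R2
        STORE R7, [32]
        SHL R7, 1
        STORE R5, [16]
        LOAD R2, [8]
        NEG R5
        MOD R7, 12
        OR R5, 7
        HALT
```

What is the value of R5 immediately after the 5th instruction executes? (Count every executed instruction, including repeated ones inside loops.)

MOV R5, 9 → R5=9
MOV R2, 33 → R2=33
MOV R7, 19 → R7=19
ADD R7, R5 → R7=19+9=28
MOD R5, 5 → R5=9%5=4
After step 5: R5 = 4.

4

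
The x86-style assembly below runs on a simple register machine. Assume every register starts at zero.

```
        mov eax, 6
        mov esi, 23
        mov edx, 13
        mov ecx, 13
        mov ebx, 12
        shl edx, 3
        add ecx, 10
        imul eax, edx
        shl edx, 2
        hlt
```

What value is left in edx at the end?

eax=6
esi=23
edx=13
ecx=13
ebx=12
edx=13<<3=104
ecx=13+10=23
eax=6*104=624
edx=104<<2=416
halt.

416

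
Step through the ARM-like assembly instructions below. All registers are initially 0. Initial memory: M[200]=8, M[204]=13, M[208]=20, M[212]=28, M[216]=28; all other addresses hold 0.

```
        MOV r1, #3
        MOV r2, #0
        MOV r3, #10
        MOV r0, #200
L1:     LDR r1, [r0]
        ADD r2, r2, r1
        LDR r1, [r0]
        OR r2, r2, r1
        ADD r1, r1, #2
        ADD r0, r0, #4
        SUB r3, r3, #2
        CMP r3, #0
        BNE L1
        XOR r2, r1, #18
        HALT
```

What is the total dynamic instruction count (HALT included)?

after MOV r1, #3: r1=3
after MOV r2, #0: r2=0
after MOV r3, #10: r3=10
after MOV r0, #200: r0=200
after LDR r1, [r0]: r1=M[200]=8
after ADD r2, r2, r1: r2=0+8=8
after LDR r1, [r0]: r1=M[200]=8
after OR r2, r2, r1: r2=8|8=8
after ADD r1, r1, #2: r1=8+2=10
after ADD r0, r0, #4: r0=200+4=204
after SUB r3, r3, #2: r3=10-2=8
CMP r3, #0  (cmp 8,0)
BNE L1: taken
after LDR r1, [r0]: r1=M[204]=13
after ADD r2, r2, r1: r2=8+13=21
after LDR r1, [r0]: r1=M[204]=13
after OR r2, r2, r1: r2=21|13=29
after ADD r1, r1, #2: r1=13+2=15
after ADD r0, r0, #4: r0=204+4=208
after SUB r3, r3, #2: r3=8-2=6
CMP r3, #0  (cmp 6,0)
BNE L1: taken
after LDR r1, [r0]: r1=M[208]=20
after ADD r2, r2, r1: r2=29+20=49
after LDR r1, [r0]: r1=M[208]=20
after OR r2, r2, r1: r2=49|20=53
after ADD r1, r1, #2: r1=20+2=22
after ADD r0, r0, #4: r0=208+4=212
after SUB r3, r3, #2: r3=6-2=4
CMP r3, #0  (cmp 4,0)
BNE L1: taken
after LDR r1, [r0]: r1=M[212]=28
after ADD r2, r2, r1: r2=53+28=81
after LDR r1, [r0]: r1=M[212]=28
after OR r2, r2, r1: r2=81|28=93
after ADD r1, r1, #2: r1=28+2=30
after ADD r0, r0, #4: r0=212+4=216
after SUB r3, r3, #2: r3=4-2=2
CMP r3, #0  (cmp 2,0)
BNE L1: taken
after LDR r1, [r0]: r1=M[216]=28
after ADD r2, r2, r1: r2=93+28=121
after LDR r1, [r0]: r1=M[216]=28
after OR r2, r2, r1: r2=121|28=125
after ADD r1, r1, #2: r1=28+2=30
after ADD r0, r0, #4: r0=216+4=220
after SUB r3, r3, #2: r3=2-2=0
CMP r3, #0  (cmp 0,0)
BNE L1: not taken
after XOR r2, r1, #18: r2=30^18=12
halt.
Total executed instructions: 51.

51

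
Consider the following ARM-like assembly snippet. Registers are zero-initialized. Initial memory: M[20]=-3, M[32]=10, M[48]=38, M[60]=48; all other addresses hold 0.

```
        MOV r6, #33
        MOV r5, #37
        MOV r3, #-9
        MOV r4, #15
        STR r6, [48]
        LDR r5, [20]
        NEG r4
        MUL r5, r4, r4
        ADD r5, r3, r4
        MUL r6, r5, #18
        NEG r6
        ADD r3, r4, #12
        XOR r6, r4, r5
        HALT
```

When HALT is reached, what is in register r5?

r6=33
r5=37
r3=-9
r4=15
STR r6, [48] → M[48]=33
r5=M[20]=-3
r4=-(15)=-15
r5=(-15)*(-15)=225
r5=(-9)+(-15)=-24
r6=(-24)*18=-432
r6=-(-432)=432
r3=(-15)+12=-3
r6=(-15)^(-24)=25
halt.

-24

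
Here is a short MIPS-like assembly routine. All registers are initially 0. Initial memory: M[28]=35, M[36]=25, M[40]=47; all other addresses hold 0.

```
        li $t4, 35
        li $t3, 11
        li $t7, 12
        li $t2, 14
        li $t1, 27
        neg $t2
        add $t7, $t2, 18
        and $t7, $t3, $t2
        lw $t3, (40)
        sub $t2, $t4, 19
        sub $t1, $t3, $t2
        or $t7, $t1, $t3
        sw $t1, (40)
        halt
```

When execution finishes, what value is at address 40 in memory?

31

$t4=35
$t3=11
$t7=12
$t2=14
$t1=27
$t2=-(14)=-14
$t7=(-14)+18=4
$t7=11&(-14)=2
$t3=M[40]=47
$t2=35-19=16
$t1=47-16=31
$t7=31|47=63
sw $t1, (40) → M[40]=31
halt.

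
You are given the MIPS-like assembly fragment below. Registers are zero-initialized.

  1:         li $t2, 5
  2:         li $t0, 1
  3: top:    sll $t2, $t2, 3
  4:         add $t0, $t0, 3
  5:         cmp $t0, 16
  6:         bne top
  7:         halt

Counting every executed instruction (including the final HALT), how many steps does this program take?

li $t2, 5 → $t2=5
li $t0, 1 → $t0=1
sll $t2, $t2, 3 → $t2=5<<3=40
add $t0, $t0, 3 → $t0=1+3=4
cmp $t0, 16  (cmp 4,16)
bne top: taken
sll $t2, $t2, 3 → $t2=40<<3=320
add $t0, $t0, 3 → $t0=4+3=7
cmp $t0, 16  (cmp 7,16)
bne top: taken
sll $t2, $t2, 3 → $t2=320<<3=2560
add $t0, $t0, 3 → $t0=7+3=10
cmp $t0, 16  (cmp 10,16)
bne top: taken
sll $t2, $t2, 3 → $t2=2560<<3=20480
add $t0, $t0, 3 → $t0=10+3=13
cmp $t0, 16  (cmp 13,16)
bne top: taken
sll $t2, $t2, 3 → $t2=20480<<3=163840
add $t0, $t0, 3 → $t0=13+3=16
cmp $t0, 16  (cmp 16,16)
bne top: not taken
halt.
Total executed instructions: 23.

23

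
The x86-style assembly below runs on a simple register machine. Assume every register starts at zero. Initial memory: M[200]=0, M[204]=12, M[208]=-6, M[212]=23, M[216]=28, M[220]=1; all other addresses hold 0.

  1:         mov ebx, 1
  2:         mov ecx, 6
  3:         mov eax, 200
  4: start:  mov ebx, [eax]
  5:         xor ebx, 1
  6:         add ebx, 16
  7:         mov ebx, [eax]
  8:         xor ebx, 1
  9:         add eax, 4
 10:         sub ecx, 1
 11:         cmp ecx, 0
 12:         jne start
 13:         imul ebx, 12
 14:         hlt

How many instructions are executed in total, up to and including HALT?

59

ebx=1
ecx=6
eax=200
ebx=M[200]=0
ebx=0^1=1
ebx=1+16=17
ebx=M[200]=0
ebx=0^1=1
eax=200+4=204
ecx=6-1=5
cmp ecx, 0  (cmp 5,0)
jne start: taken
ebx=M[204]=12
ebx=12^1=13
ebx=13+16=29
ebx=M[204]=12
ebx=12^1=13
eax=204+4=208
ecx=5-1=4
cmp ecx, 0  (cmp 4,0)
jne start: taken
ebx=M[208]=-6
ebx=(-6)^1=-5
ebx=(-5)+16=11
ebx=M[208]=-6
ebx=(-6)^1=-5
eax=208+4=212
ecx=4-1=3
cmp ecx, 0  (cmp 3,0)
jne start: taken
ebx=M[212]=23
ebx=23^1=22
ebx=22+16=38
ebx=M[212]=23
ebx=23^1=22
eax=212+4=216
ecx=3-1=2
cmp ecx, 0  (cmp 2,0)
jne start: taken
ebx=M[216]=28
ebx=28^1=29
ebx=29+16=45
ebx=M[216]=28
ebx=28^1=29
eax=216+4=220
ecx=2-1=1
cmp ecx, 0  (cmp 1,0)
jne start: taken
ebx=M[220]=1
ebx=1^1=0
ebx=0+16=16
ebx=M[220]=1
ebx=1^1=0
eax=220+4=224
ecx=1-1=0
cmp ecx, 0  (cmp 0,0)
jne start: not taken
ebx=0*12=0
halt.
Total executed instructions: 59.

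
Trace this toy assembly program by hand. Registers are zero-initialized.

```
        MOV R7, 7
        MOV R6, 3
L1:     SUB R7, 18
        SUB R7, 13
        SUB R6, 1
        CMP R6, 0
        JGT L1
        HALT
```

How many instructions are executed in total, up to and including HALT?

MOV R7, 7 → R7=7
MOV R6, 3 → R6=3
SUB R7, 18 → R7=7-18=-11
SUB R7, 13 → R7=(-11)-13=-24
SUB R6, 1 → R6=3-1=2
CMP R6, 0  (cmp 2,0)
JGT L1: taken
SUB R7, 18 → R7=(-24)-18=-42
SUB R7, 13 → R7=(-42)-13=-55
SUB R6, 1 → R6=2-1=1
CMP R6, 0  (cmp 1,0)
JGT L1: taken
SUB R7, 18 → R7=(-55)-18=-73
SUB R7, 13 → R7=(-73)-13=-86
SUB R6, 1 → R6=1-1=0
CMP R6, 0  (cmp 0,0)
JGT L1: not taken
halt.
Total executed instructions: 18.

18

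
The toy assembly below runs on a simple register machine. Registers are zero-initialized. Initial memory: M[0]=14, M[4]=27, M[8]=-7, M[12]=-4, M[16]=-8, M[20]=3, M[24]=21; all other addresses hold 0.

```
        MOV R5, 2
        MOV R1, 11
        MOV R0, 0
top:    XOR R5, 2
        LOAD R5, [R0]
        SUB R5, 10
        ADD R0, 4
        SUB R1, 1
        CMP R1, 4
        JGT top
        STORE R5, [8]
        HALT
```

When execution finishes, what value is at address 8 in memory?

MOV R5, 2 → R5=2
MOV R1, 11 → R1=11
MOV R0, 0 → R0=0
XOR R5, 2 → R5=2^2=0
LOAD R5, [R0] → R5=M[0]=14
SUB R5, 10 → R5=14-10=4
ADD R0, 4 → R0=0+4=4
SUB R1, 1 → R1=11-1=10
CMP R1, 4  (cmp 10,4)
JGT top: taken
XOR R5, 2 → R5=4^2=6
LOAD R5, [R0] → R5=M[4]=27
SUB R5, 10 → R5=27-10=17
ADD R0, 4 → R0=4+4=8
SUB R1, 1 → R1=10-1=9
CMP R1, 4  (cmp 9,4)
JGT top: taken
XOR R5, 2 → R5=17^2=19
LOAD R5, [R0] → R5=M[8]=-7
SUB R5, 10 → R5=(-7)-10=-17
ADD R0, 4 → R0=8+4=12
SUB R1, 1 → R1=9-1=8
CMP R1, 4  (cmp 8,4)
JGT top: taken
XOR R5, 2 → R5=(-17)^2=-19
LOAD R5, [R0] → R5=M[12]=-4
SUB R5, 10 → R5=(-4)-10=-14
ADD R0, 4 → R0=12+4=16
SUB R1, 1 → R1=8-1=7
CMP R1, 4  (cmp 7,4)
JGT top: taken
XOR R5, 2 → R5=(-14)^2=-16
LOAD R5, [R0] → R5=M[16]=-8
SUB R5, 10 → R5=(-8)-10=-18
ADD R0, 4 → R0=16+4=20
SUB R1, 1 → R1=7-1=6
CMP R1, 4  (cmp 6,4)
JGT top: taken
XOR R5, 2 → R5=(-18)^2=-20
LOAD R5, [R0] → R5=M[20]=3
SUB R5, 10 → R5=3-10=-7
ADD R0, 4 → R0=20+4=24
SUB R1, 1 → R1=6-1=5
CMP R1, 4  (cmp 5,4)
JGT top: taken
XOR R5, 2 → R5=(-7)^2=-5
LOAD R5, [R0] → R5=M[24]=21
SUB R5, 10 → R5=21-10=11
ADD R0, 4 → R0=24+4=28
SUB R1, 1 → R1=5-1=4
CMP R1, 4  (cmp 4,4)
JGT top: not taken
STORE R5, [8] → M[8]=11
halt.

11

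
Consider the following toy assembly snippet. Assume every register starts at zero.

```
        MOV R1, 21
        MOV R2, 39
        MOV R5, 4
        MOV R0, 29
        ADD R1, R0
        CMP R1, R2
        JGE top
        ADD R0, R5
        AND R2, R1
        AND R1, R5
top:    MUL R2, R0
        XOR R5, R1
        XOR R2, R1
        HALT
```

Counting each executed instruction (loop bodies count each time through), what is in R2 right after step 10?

1113

after MOV R1, 21: R1=21
after MOV R2, 39: R2=39
after MOV R5, 4: R5=4
after MOV R0, 29: R0=29
after ADD R1, R0: R1=21+29=50
CMP R1, R2  (cmp 50,39)
JGE top: taken
after MUL R2, R0: R2=39*29=1131
after XOR R5, R1: R5=4^50=54
after XOR R2, R1: R2=1131^50=1113
After step 10: R2 = 1113.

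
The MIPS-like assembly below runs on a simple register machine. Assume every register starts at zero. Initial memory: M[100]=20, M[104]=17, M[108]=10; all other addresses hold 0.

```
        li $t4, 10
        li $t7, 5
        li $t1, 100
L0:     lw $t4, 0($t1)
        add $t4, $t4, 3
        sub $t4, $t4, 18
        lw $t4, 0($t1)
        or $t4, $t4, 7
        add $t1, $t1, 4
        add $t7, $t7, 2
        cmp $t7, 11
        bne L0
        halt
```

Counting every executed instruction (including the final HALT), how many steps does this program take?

31

$t4=10
$t7=5
$t1=100
$t4=M[100]=20
$t4=20+3=23
$t4=23-18=5
$t4=M[100]=20
$t4=20|7=23
$t1=100+4=104
$t7=5+2=7
cmp $t7, 11  (cmp 7,11)
bne L0: taken
$t4=M[104]=17
$t4=17+3=20
$t4=20-18=2
$t4=M[104]=17
$t4=17|7=23
$t1=104+4=108
$t7=7+2=9
cmp $t7, 11  (cmp 9,11)
bne L0: taken
$t4=M[108]=10
$t4=10+3=13
$t4=13-18=-5
$t4=M[108]=10
$t4=10|7=15
$t1=108+4=112
$t7=9+2=11
cmp $t7, 11  (cmp 11,11)
bne L0: not taken
halt.
Total executed instructions: 31.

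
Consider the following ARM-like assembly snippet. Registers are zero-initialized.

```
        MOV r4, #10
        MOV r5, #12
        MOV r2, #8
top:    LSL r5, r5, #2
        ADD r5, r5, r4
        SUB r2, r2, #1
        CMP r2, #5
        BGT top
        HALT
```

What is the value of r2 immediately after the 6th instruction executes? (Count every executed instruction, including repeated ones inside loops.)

after MOV r4, #10: r4=10
after MOV r5, #12: r5=12
after MOV r2, #8: r2=8
after LSL r5, r5, #2: r5=12<<2=48
after ADD r5, r5, r4: r5=48+10=58
after SUB r2, r2, #1: r2=8-1=7
After step 6: r2 = 7.

7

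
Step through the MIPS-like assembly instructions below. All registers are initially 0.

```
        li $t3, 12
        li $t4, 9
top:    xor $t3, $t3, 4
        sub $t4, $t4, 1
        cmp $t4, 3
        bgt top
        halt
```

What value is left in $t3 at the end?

12

after li $t3, 12: $t3=12
after li $t4, 9: $t4=9
after xor $t3, $t3, 4: $t3=12^4=8
after sub $t4, $t4, 1: $t4=9-1=8
cmp $t4, 3  (cmp 8,3)
bgt top: taken
after xor $t3, $t3, 4: $t3=8^4=12
after sub $t4, $t4, 1: $t4=8-1=7
cmp $t4, 3  (cmp 7,3)
bgt top: taken
after xor $t3, $t3, 4: $t3=12^4=8
after sub $t4, $t4, 1: $t4=7-1=6
cmp $t4, 3  (cmp 6,3)
bgt top: taken
after xor $t3, $t3, 4: $t3=8^4=12
after sub $t4, $t4, 1: $t4=6-1=5
cmp $t4, 3  (cmp 5,3)
bgt top: taken
after xor $t3, $t3, 4: $t3=12^4=8
after sub $t4, $t4, 1: $t4=5-1=4
cmp $t4, 3  (cmp 4,3)
bgt top: taken
after xor $t3, $t3, 4: $t3=8^4=12
after sub $t4, $t4, 1: $t4=4-1=3
cmp $t4, 3  (cmp 3,3)
bgt top: not taken
halt.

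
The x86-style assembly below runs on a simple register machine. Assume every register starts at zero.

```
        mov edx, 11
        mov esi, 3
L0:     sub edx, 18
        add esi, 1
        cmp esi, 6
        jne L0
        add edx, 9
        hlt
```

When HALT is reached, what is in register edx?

after mov edx, 11: edx=11
after mov esi, 3: esi=3
after sub edx, 18: edx=11-18=-7
after add esi, 1: esi=3+1=4
cmp esi, 6  (cmp 4,6)
jne L0: taken
after sub edx, 18: edx=(-7)-18=-25
after add esi, 1: esi=4+1=5
cmp esi, 6  (cmp 5,6)
jne L0: taken
after sub edx, 18: edx=(-25)-18=-43
after add esi, 1: esi=5+1=6
cmp esi, 6  (cmp 6,6)
jne L0: not taken
after add edx, 9: edx=(-43)+9=-34
halt.

-34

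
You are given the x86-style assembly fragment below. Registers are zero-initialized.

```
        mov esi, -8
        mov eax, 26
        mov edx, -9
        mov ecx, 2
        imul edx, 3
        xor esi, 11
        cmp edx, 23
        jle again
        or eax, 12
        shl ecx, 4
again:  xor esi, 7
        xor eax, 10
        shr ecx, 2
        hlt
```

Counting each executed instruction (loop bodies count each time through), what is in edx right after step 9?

esi=-8
eax=26
edx=-9
ecx=2
edx=(-9)*3=-27
esi=(-8)^11=-13
cmp edx, 23  (cmp -27,23)
jle again: taken
esi=(-13)^7=-12
After step 9: edx = -27.

-27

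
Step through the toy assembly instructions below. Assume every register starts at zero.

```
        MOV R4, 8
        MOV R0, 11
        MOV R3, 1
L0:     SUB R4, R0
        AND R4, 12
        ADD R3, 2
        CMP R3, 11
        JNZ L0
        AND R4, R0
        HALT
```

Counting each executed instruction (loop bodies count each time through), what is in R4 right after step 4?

-3

after MOV R4, 8: R4=8
after MOV R0, 11: R0=11
after MOV R3, 1: R3=1
after SUB R4, R0: R4=8-11=-3
After step 4: R4 = -3.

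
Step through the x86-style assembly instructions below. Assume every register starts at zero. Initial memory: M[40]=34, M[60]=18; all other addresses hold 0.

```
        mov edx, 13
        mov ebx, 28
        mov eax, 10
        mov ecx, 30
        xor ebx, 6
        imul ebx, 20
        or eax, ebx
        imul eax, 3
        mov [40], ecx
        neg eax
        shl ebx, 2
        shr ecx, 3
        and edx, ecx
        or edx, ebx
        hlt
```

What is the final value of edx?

after mov edx, 13: edx=13
after mov ebx, 28: ebx=28
after mov eax, 10: eax=10
after mov ecx, 30: ecx=30
after xor ebx, 6: ebx=28^6=26
after imul ebx, 20: ebx=26*20=520
after or eax, ebx: eax=10|520=522
after imul eax, 3: eax=522*3=1566
mov [40], ecx → M[40]=30
after neg eax: eax=-(1566)=-1566
after shl ebx, 2: ebx=520<<2=2080
after shr ecx, 3: ecx=30>>3=3
after and edx, ecx: edx=13&3=1
after or edx, ebx: edx=1|2080=2081
halt.

2081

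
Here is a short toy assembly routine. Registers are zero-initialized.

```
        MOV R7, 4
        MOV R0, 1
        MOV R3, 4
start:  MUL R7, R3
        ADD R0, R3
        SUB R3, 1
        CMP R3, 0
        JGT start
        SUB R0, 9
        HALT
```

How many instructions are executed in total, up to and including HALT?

25

after MOV R7, 4: R7=4
after MOV R0, 1: R0=1
after MOV R3, 4: R3=4
after MUL R7, R3: R7=4*4=16
after ADD R0, R3: R0=1+4=5
after SUB R3, 1: R3=4-1=3
CMP R3, 0  (cmp 3,0)
JGT start: taken
after MUL R7, R3: R7=16*3=48
after ADD R0, R3: R0=5+3=8
after SUB R3, 1: R3=3-1=2
CMP R3, 0  (cmp 2,0)
JGT start: taken
after MUL R7, R3: R7=48*2=96
after ADD R0, R3: R0=8+2=10
after SUB R3, 1: R3=2-1=1
CMP R3, 0  (cmp 1,0)
JGT start: taken
after MUL R7, R3: R7=96*1=96
after ADD R0, R3: R0=10+1=11
after SUB R3, 1: R3=1-1=0
CMP R3, 0  (cmp 0,0)
JGT start: not taken
after SUB R0, 9: R0=11-9=2
halt.
Total executed instructions: 25.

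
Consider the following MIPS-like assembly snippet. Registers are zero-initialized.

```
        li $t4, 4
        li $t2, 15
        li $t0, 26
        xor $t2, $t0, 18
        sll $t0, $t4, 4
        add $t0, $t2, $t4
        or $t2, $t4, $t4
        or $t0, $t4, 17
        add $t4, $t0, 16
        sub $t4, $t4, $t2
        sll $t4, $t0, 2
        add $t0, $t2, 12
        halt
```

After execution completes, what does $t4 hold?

$t4=4
$t2=15
$t0=26
$t2=26^18=8
$t0=4<<4=64
$t0=8+4=12
$t2=4|4=4
$t0=4|17=21
$t4=21+16=37
$t4=37-4=33
$t4=21<<2=84
$t0=4+12=16
halt.

84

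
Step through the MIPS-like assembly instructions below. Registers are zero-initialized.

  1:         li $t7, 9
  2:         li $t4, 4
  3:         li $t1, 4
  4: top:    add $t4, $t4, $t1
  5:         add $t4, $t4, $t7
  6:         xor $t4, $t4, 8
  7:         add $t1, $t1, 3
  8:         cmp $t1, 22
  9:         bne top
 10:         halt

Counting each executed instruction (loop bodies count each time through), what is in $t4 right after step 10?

li $t7, 9 → $t7=9
li $t4, 4 → $t4=4
li $t1, 4 → $t1=4
add $t4, $t4, $t1 → $t4=4+4=8
add $t4, $t4, $t7 → $t4=8+9=17
xor $t4, $t4, 8 → $t4=17^8=25
add $t1, $t1, 3 → $t1=4+3=7
cmp $t1, 22  (cmp 7,22)
bne top: taken
add $t4, $t4, $t1 → $t4=25+7=32
After step 10: $t4 = 32.

32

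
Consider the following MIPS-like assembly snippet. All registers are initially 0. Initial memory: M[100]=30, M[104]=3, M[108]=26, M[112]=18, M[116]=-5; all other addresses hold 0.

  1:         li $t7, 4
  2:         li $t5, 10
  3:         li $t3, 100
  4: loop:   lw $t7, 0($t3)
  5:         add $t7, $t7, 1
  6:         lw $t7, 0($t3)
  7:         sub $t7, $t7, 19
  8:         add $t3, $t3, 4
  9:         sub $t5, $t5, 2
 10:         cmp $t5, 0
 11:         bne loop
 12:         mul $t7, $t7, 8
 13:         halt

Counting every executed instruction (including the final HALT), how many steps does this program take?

45

after li $t7, 4: $t7=4
after li $t5, 10: $t5=10
after li $t3, 100: $t3=100
after lw $t7, 0($t3): $t7=M[100]=30
after add $t7, $t7, 1: $t7=30+1=31
after lw $t7, 0($t3): $t7=M[100]=30
after sub $t7, $t7, 19: $t7=30-19=11
after add $t3, $t3, 4: $t3=100+4=104
after sub $t5, $t5, 2: $t5=10-2=8
cmp $t5, 0  (cmp 8,0)
bne loop: taken
after lw $t7, 0($t3): $t7=M[104]=3
after add $t7, $t7, 1: $t7=3+1=4
after lw $t7, 0($t3): $t7=M[104]=3
after sub $t7, $t7, 19: $t7=3-19=-16
after add $t3, $t3, 4: $t3=104+4=108
after sub $t5, $t5, 2: $t5=8-2=6
cmp $t5, 0  (cmp 6,0)
bne loop: taken
after lw $t7, 0($t3): $t7=M[108]=26
after add $t7, $t7, 1: $t7=26+1=27
after lw $t7, 0($t3): $t7=M[108]=26
after sub $t7, $t7, 19: $t7=26-19=7
after add $t3, $t3, 4: $t3=108+4=112
after sub $t5, $t5, 2: $t5=6-2=4
cmp $t5, 0  (cmp 4,0)
bne loop: taken
after lw $t7, 0($t3): $t7=M[112]=18
after add $t7, $t7, 1: $t7=18+1=19
after lw $t7, 0($t3): $t7=M[112]=18
after sub $t7, $t7, 19: $t7=18-19=-1
after add $t3, $t3, 4: $t3=112+4=116
after sub $t5, $t5, 2: $t5=4-2=2
cmp $t5, 0  (cmp 2,0)
bne loop: taken
after lw $t7, 0($t3): $t7=M[116]=-5
after add $t7, $t7, 1: $t7=(-5)+1=-4
after lw $t7, 0($t3): $t7=M[116]=-5
after sub $t7, $t7, 19: $t7=(-5)-19=-24
after add $t3, $t3, 4: $t3=116+4=120
after sub $t5, $t5, 2: $t5=2-2=0
cmp $t5, 0  (cmp 0,0)
bne loop: not taken
after mul $t7, $t7, 8: $t7=(-24)*8=-192
halt.
Total executed instructions: 45.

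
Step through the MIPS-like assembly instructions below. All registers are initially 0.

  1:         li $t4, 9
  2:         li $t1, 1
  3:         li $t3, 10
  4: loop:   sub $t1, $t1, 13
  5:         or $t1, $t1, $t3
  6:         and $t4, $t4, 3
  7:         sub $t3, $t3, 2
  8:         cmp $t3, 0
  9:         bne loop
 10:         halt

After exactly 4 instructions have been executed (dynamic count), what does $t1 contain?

-12

$t4=9
$t1=1
$t3=10
$t1=1-13=-12
After step 4: $t1 = -12.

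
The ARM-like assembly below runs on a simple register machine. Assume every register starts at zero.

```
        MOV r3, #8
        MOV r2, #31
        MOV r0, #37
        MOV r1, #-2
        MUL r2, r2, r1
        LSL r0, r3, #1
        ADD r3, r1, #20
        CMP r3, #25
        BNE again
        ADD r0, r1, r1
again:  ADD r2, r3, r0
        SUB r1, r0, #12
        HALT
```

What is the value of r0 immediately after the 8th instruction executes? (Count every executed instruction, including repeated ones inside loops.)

MOV r3, #8 → r3=8
MOV r2, #31 → r2=31
MOV r0, #37 → r0=37
MOV r1, #-2 → r1=-2
MUL r2, r2, r1 → r2=31*(-2)=-62
LSL r0, r3, #1 → r0=8<<1=16
ADD r3, r1, #20 → r3=(-2)+20=18
CMP r3, #25  (cmp 18,25)
After step 8: r0 = 16.

16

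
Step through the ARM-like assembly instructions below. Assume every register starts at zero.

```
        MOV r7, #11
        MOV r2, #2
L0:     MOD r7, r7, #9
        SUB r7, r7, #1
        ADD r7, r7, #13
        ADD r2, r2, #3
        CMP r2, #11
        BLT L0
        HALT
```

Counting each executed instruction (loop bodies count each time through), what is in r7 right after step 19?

20

MOV r7, #11 → r7=11
MOV r2, #2 → r2=2
MOD r7, r7, #9 → r7=11%9=2
SUB r7, r7, #1 → r7=2-1=1
ADD r7, r7, #13 → r7=1+13=14
ADD r2, r2, #3 → r2=2+3=5
CMP r2, #11  (cmp 5,11)
BLT L0: taken
MOD r7, r7, #9 → r7=14%9=5
SUB r7, r7, #1 → r7=5-1=4
ADD r7, r7, #13 → r7=4+13=17
ADD r2, r2, #3 → r2=5+3=8
CMP r2, #11  (cmp 8,11)
BLT L0: taken
MOD r7, r7, #9 → r7=17%9=8
SUB r7, r7, #1 → r7=8-1=7
ADD r7, r7, #13 → r7=7+13=20
ADD r2, r2, #3 → r2=8+3=11
CMP r2, #11  (cmp 11,11)
After step 19: r7 = 20.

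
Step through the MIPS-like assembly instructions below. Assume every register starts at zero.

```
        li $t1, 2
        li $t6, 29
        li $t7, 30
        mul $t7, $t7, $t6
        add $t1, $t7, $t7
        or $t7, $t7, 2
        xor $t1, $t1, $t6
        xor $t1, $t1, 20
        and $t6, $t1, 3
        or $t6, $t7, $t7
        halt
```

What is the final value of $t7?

870

$t1=2
$t6=29
$t7=30
$t7=30*29=870
$t1=870+870=1740
$t7=870|2=870
$t1=1740^29=1745
$t1=1745^20=1733
$t6=1733&3=1
$t6=870|870=870
halt.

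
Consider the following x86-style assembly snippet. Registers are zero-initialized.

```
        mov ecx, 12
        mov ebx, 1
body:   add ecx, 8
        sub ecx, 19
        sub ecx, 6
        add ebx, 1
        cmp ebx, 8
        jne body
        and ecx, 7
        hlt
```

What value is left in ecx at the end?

5

after mov ecx, 12: ecx=12
after mov ebx, 1: ebx=1
after add ecx, 8: ecx=12+8=20
after sub ecx, 19: ecx=20-19=1
after sub ecx, 6: ecx=1-6=-5
after add ebx, 1: ebx=1+1=2
cmp ebx, 8  (cmp 2,8)
jne body: taken
after add ecx, 8: ecx=(-5)+8=3
after sub ecx, 19: ecx=3-19=-16
after sub ecx, 6: ecx=(-16)-6=-22
after add ebx, 1: ebx=2+1=3
cmp ebx, 8  (cmp 3,8)
jne body: taken
after add ecx, 8: ecx=(-22)+8=-14
after sub ecx, 19: ecx=(-14)-19=-33
after sub ecx, 6: ecx=(-33)-6=-39
after add ebx, 1: ebx=3+1=4
cmp ebx, 8  (cmp 4,8)
jne body: taken
after add ecx, 8: ecx=(-39)+8=-31
after sub ecx, 19: ecx=(-31)-19=-50
after sub ecx, 6: ecx=(-50)-6=-56
after add ebx, 1: ebx=4+1=5
cmp ebx, 8  (cmp 5,8)
jne body: taken
after add ecx, 8: ecx=(-56)+8=-48
after sub ecx, 19: ecx=(-48)-19=-67
after sub ecx, 6: ecx=(-67)-6=-73
after add ebx, 1: ebx=5+1=6
cmp ebx, 8  (cmp 6,8)
jne body: taken
after add ecx, 8: ecx=(-73)+8=-65
after sub ecx, 19: ecx=(-65)-19=-84
after sub ecx, 6: ecx=(-84)-6=-90
after add ebx, 1: ebx=6+1=7
cmp ebx, 8  (cmp 7,8)
jne body: taken
after add ecx, 8: ecx=(-90)+8=-82
after sub ecx, 19: ecx=(-82)-19=-101
after sub ecx, 6: ecx=(-101)-6=-107
after add ebx, 1: ebx=7+1=8
cmp ebx, 8  (cmp 8,8)
jne body: not taken
after and ecx, 7: ecx=(-107)&7=5
halt.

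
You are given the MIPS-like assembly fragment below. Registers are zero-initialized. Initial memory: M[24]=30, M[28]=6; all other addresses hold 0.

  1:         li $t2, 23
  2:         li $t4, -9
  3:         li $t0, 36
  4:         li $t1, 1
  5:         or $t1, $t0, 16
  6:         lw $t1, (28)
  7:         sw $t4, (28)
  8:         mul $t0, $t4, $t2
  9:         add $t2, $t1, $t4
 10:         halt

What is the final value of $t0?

-207

$t2=23
$t4=-9
$t0=36
$t1=1
$t1=36|16=52
$t1=M[28]=6
sw $t4, (28) → M[28]=-9
$t0=(-9)*23=-207
$t2=6+(-9)=-3
halt.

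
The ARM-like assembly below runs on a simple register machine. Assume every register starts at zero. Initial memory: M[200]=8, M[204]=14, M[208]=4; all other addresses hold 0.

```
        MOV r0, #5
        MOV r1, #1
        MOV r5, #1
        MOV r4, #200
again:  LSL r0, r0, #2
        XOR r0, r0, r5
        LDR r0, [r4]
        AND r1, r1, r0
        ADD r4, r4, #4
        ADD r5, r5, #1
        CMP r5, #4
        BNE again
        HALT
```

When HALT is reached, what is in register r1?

0

r0=5
r1=1
r5=1
r4=200
r0=5<<2=20
r0=20^1=21
r0=M[200]=8
r1=1&8=0
r4=200+4=204
r5=1+1=2
CMP r5, #4  (cmp 2,4)
BNE again: taken
r0=8<<2=32
r0=32^2=34
r0=M[204]=14
r1=0&14=0
r4=204+4=208
r5=2+1=3
CMP r5, #4  (cmp 3,4)
BNE again: taken
r0=14<<2=56
r0=56^3=59
r0=M[208]=4
r1=0&4=0
r4=208+4=212
r5=3+1=4
CMP r5, #4  (cmp 4,4)
BNE again: not taken
halt.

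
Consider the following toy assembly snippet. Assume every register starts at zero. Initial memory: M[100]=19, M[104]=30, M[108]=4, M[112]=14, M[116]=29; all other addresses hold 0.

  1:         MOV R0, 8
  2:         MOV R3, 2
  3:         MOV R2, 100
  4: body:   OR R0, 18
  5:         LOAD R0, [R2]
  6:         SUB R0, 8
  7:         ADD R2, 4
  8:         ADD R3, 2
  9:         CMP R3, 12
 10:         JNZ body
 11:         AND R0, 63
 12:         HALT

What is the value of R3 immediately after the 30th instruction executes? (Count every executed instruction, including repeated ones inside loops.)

MOV R0, 8 → R0=8
MOV R3, 2 → R3=2
MOV R2, 100 → R2=100
OR R0, 18 → R0=8|18=26
LOAD R0, [R2] → R0=M[100]=19
SUB R0, 8 → R0=19-8=11
ADD R2, 4 → R2=100+4=104
ADD R3, 2 → R3=2+2=4
CMP R3, 12  (cmp 4,12)
JNZ body: taken
OR R0, 18 → R0=11|18=27
LOAD R0, [R2] → R0=M[104]=30
SUB R0, 8 → R0=30-8=22
ADD R2, 4 → R2=104+4=108
ADD R3, 2 → R3=4+2=6
CMP R3, 12  (cmp 6,12)
JNZ body: taken
OR R0, 18 → R0=22|18=22
LOAD R0, [R2] → R0=M[108]=4
SUB R0, 8 → R0=4-8=-4
ADD R2, 4 → R2=108+4=112
ADD R3, 2 → R3=6+2=8
CMP R3, 12  (cmp 8,12)
JNZ body: taken
OR R0, 18 → R0=(-4)|18=-2
LOAD R0, [R2] → R0=M[112]=14
SUB R0, 8 → R0=14-8=6
ADD R2, 4 → R2=112+4=116
ADD R3, 2 → R3=8+2=10
CMP R3, 12  (cmp 10,12)
After step 30: R3 = 10.

10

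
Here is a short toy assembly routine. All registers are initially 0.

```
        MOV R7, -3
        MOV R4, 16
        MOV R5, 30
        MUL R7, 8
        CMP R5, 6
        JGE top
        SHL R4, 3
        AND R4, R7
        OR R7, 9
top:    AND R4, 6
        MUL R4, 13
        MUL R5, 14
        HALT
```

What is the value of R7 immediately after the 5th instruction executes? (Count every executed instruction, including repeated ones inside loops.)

-24

MOV R7, -3 → R7=-3
MOV R4, 16 → R4=16
MOV R5, 30 → R5=30
MUL R7, 8 → R7=(-3)*8=-24
CMP R5, 6  (cmp 30,6)
After step 5: R7 = -24.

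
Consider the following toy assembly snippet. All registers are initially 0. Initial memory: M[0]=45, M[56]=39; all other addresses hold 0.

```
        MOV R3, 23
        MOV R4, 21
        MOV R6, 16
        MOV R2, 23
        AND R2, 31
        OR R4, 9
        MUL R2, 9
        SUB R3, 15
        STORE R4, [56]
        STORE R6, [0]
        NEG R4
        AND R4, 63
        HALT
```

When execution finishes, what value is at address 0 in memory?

16

R3=23
R4=21
R6=16
R2=23
R2=23&31=23
R4=21|9=29
R2=23*9=207
R3=23-15=8
STORE R4, [56] → M[56]=29
STORE R6, [0] → M[0]=16
R4=-(29)=-29
R4=(-29)&63=35
halt.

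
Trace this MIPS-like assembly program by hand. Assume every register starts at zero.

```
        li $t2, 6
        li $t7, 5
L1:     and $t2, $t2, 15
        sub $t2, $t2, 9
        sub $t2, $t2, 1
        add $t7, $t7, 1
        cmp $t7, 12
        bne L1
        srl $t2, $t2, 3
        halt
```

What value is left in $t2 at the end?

0

after li $t2, 6: $t2=6
after li $t7, 5: $t7=5
after and $t2, $t2, 15: $t2=6&15=6
after sub $t2, $t2, 9: $t2=6-9=-3
after sub $t2, $t2, 1: $t2=(-3)-1=-4
after add $t7, $t7, 1: $t7=5+1=6
cmp $t7, 12  (cmp 6,12)
bne L1: taken
after and $t2, $t2, 15: $t2=(-4)&15=12
after sub $t2, $t2, 9: $t2=12-9=3
after sub $t2, $t2, 1: $t2=3-1=2
after add $t7, $t7, 1: $t7=6+1=7
cmp $t7, 12  (cmp 7,12)
bne L1: taken
after and $t2, $t2, 15: $t2=2&15=2
after sub $t2, $t2, 9: $t2=2-9=-7
after sub $t2, $t2, 1: $t2=(-7)-1=-8
after add $t7, $t7, 1: $t7=7+1=8
cmp $t7, 12  (cmp 8,12)
bne L1: taken
after and $t2, $t2, 15: $t2=(-8)&15=8
after sub $t2, $t2, 9: $t2=8-9=-1
after sub $t2, $t2, 1: $t2=(-1)-1=-2
after add $t7, $t7, 1: $t7=8+1=9
cmp $t7, 12  (cmp 9,12)
bne L1: taken
after and $t2, $t2, 15: $t2=(-2)&15=14
after sub $t2, $t2, 9: $t2=14-9=5
after sub $t2, $t2, 1: $t2=5-1=4
after add $t7, $t7, 1: $t7=9+1=10
cmp $t7, 12  (cmp 10,12)
bne L1: taken
after and $t2, $t2, 15: $t2=4&15=4
after sub $t2, $t2, 9: $t2=4-9=-5
after sub $t2, $t2, 1: $t2=(-5)-1=-6
after add $t7, $t7, 1: $t7=10+1=11
cmp $t7, 12  (cmp 11,12)
bne L1: taken
after and $t2, $t2, 15: $t2=(-6)&15=10
after sub $t2, $t2, 9: $t2=10-9=1
after sub $t2, $t2, 1: $t2=1-1=0
after add $t7, $t7, 1: $t7=11+1=12
cmp $t7, 12  (cmp 12,12)
bne L1: not taken
after srl $t2, $t2, 3: $t2=0>>3=0
halt.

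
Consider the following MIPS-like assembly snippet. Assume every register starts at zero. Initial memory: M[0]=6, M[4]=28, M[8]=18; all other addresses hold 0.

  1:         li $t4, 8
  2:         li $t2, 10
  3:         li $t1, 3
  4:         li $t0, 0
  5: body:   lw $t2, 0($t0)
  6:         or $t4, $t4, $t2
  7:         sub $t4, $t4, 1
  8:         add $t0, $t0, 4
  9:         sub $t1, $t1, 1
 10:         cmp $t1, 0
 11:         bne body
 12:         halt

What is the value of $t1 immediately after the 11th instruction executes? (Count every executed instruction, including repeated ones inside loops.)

after li $t4, 8: $t4=8
after li $t2, 10: $t2=10
after li $t1, 3: $t1=3
after li $t0, 0: $t0=0
after lw $t2, 0($t0): $t2=M[0]=6
after or $t4, $t4, $t2: $t4=8|6=14
after sub $t4, $t4, 1: $t4=14-1=13
after add $t0, $t0, 4: $t0=0+4=4
after sub $t1, $t1, 1: $t1=3-1=2
cmp $t1, 0  (cmp 2,0)
bne body: taken
After step 11: $t1 = 2.

2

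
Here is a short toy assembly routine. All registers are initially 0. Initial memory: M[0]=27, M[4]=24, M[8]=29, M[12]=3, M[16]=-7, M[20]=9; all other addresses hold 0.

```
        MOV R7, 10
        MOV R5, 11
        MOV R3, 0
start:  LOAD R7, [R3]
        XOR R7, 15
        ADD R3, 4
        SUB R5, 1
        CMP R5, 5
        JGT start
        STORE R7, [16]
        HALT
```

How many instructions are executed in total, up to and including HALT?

41

R7=10
R5=11
R3=0
R7=M[0]=27
R7=27^15=20
R3=0+4=4
R5=11-1=10
CMP R5, 5  (cmp 10,5)
JGT start: taken
R7=M[4]=24
R7=24^15=23
R3=4+4=8
R5=10-1=9
CMP R5, 5  (cmp 9,5)
JGT start: taken
R7=M[8]=29
R7=29^15=18
R3=8+4=12
R5=9-1=8
CMP R5, 5  (cmp 8,5)
JGT start: taken
R7=M[12]=3
R7=3^15=12
R3=12+4=16
R5=8-1=7
CMP R5, 5  (cmp 7,5)
JGT start: taken
R7=M[16]=-7
R7=(-7)^15=-10
R3=16+4=20
R5=7-1=6
CMP R5, 5  (cmp 6,5)
JGT start: taken
R7=M[20]=9
R7=9^15=6
R3=20+4=24
R5=6-1=5
CMP R5, 5  (cmp 5,5)
JGT start: not taken
STORE R7, [16] → M[16]=6
halt.
Total executed instructions: 41.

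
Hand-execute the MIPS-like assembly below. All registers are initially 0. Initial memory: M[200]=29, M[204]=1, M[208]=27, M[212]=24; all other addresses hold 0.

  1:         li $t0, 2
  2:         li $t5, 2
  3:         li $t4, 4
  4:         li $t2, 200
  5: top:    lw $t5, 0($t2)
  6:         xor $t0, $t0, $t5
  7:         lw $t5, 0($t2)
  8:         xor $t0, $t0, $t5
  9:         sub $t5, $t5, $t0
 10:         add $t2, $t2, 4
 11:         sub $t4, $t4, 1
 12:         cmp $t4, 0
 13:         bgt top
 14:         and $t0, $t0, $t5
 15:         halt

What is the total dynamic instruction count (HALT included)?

after li $t0, 2: $t0=2
after li $t5, 2: $t5=2
after li $t4, 4: $t4=4
after li $t2, 200: $t2=200
after lw $t5, 0($t2): $t5=M[200]=29
after xor $t0, $t0, $t5: $t0=2^29=31
after lw $t5, 0($t2): $t5=M[200]=29
after xor $t0, $t0, $t5: $t0=31^29=2
after sub $t5, $t5, $t0: $t5=29-2=27
after add $t2, $t2, 4: $t2=200+4=204
after sub $t4, $t4, 1: $t4=4-1=3
cmp $t4, 0  (cmp 3,0)
bgt top: taken
after lw $t5, 0($t2): $t5=M[204]=1
after xor $t0, $t0, $t5: $t0=2^1=3
after lw $t5, 0($t2): $t5=M[204]=1
after xor $t0, $t0, $t5: $t0=3^1=2
after sub $t5, $t5, $t0: $t5=1-2=-1
after add $t2, $t2, 4: $t2=204+4=208
after sub $t4, $t4, 1: $t4=3-1=2
cmp $t4, 0  (cmp 2,0)
bgt top: taken
after lw $t5, 0($t2): $t5=M[208]=27
after xor $t0, $t0, $t5: $t0=2^27=25
after lw $t5, 0($t2): $t5=M[208]=27
after xor $t0, $t0, $t5: $t0=25^27=2
after sub $t5, $t5, $t0: $t5=27-2=25
after add $t2, $t2, 4: $t2=208+4=212
after sub $t4, $t4, 1: $t4=2-1=1
cmp $t4, 0  (cmp 1,0)
bgt top: taken
after lw $t5, 0($t2): $t5=M[212]=24
after xor $t0, $t0, $t5: $t0=2^24=26
after lw $t5, 0($t2): $t5=M[212]=24
after xor $t0, $t0, $t5: $t0=26^24=2
after sub $t5, $t5, $t0: $t5=24-2=22
after add $t2, $t2, 4: $t2=212+4=216
after sub $t4, $t4, 1: $t4=1-1=0
cmp $t4, 0  (cmp 0,0)
bgt top: not taken
after and $t0, $t0, $t5: $t0=2&22=2
halt.
Total executed instructions: 42.

42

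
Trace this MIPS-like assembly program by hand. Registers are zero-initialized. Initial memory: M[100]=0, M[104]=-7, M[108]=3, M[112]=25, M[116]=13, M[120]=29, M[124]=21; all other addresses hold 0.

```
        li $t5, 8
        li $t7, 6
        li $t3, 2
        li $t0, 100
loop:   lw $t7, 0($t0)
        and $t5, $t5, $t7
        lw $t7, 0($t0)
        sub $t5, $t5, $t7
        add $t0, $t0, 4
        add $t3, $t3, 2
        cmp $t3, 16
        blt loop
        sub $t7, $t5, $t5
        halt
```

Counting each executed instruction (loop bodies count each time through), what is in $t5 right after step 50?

li $t5, 8 → $t5=8
li $t7, 6 → $t7=6
li $t3, 2 → $t3=2
li $t0, 100 → $t0=100
lw $t7, 0($t0) → $t7=M[100]=0
and $t5, $t5, $t7 → $t5=8&0=0
lw $t7, 0($t0) → $t7=M[100]=0
sub $t5, $t5, $t7 → $t5=0-0=0
add $t0, $t0, 4 → $t0=100+4=104
add $t3, $t3, 2 → $t3=2+2=4
cmp $t3, 16  (cmp 4,16)
blt loop: taken
lw $t7, 0($t0) → $t7=M[104]=-7
and $t5, $t5, $t7 → $t5=0&(-7)=0
lw $t7, 0($t0) → $t7=M[104]=-7
sub $t5, $t5, $t7 → $t5=0-(-7)=7
add $t0, $t0, 4 → $t0=104+4=108
add $t3, $t3, 2 → $t3=4+2=6
cmp $t3, 16  (cmp 6,16)
blt loop: taken
lw $t7, 0($t0) → $t7=M[108]=3
and $t5, $t5, $t7 → $t5=7&3=3
lw $t7, 0($t0) → $t7=M[108]=3
sub $t5, $t5, $t7 → $t5=3-3=0
add $t0, $t0, 4 → $t0=108+4=112
add $t3, $t3, 2 → $t3=6+2=8
cmp $t3, 16  (cmp 8,16)
blt loop: taken
lw $t7, 0($t0) → $t7=M[112]=25
and $t5, $t5, $t7 → $t5=0&25=0
lw $t7, 0($t0) → $t7=M[112]=25
sub $t5, $t5, $t7 → $t5=0-25=-25
add $t0, $t0, 4 → $t0=112+4=116
add $t3, $t3, 2 → $t3=8+2=10
cmp $t3, 16  (cmp 10,16)
blt loop: taken
lw $t7, 0($t0) → $t7=M[116]=13
and $t5, $t5, $t7 → $t5=(-25)&13=5
lw $t7, 0($t0) → $t7=M[116]=13
sub $t5, $t5, $t7 → $t5=5-13=-8
add $t0, $t0, 4 → $t0=116+4=120
add $t3, $t3, 2 → $t3=10+2=12
cmp $t3, 16  (cmp 12,16)
blt loop: taken
lw $t7, 0($t0) → $t7=M[120]=29
and $t5, $t5, $t7 → $t5=(-8)&29=24
lw $t7, 0($t0) → $t7=M[120]=29
sub $t5, $t5, $t7 → $t5=24-29=-5
add $t0, $t0, 4 → $t0=120+4=124
add $t3, $t3, 2 → $t3=12+2=14
After step 50: $t5 = -5.

-5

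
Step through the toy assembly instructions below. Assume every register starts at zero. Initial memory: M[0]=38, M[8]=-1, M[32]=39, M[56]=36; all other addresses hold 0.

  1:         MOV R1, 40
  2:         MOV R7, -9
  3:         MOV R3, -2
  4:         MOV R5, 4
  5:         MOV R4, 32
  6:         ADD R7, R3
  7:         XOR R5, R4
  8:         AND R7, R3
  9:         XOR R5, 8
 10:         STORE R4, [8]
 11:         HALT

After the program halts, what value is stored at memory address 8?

32

R1=40
R7=-9
R3=-2
R5=4
R4=32
R7=(-9)+(-2)=-11
R5=4^32=36
R7=(-11)&(-2)=-12
R5=36^8=44
STORE R4, [8] → M[8]=32
halt.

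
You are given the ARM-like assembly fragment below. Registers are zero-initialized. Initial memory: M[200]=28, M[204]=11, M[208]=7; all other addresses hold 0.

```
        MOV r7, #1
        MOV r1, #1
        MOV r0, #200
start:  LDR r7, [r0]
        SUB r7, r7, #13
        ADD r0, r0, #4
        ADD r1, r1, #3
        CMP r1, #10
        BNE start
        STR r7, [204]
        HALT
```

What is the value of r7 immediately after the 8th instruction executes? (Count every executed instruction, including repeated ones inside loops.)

15

after MOV r7, #1: r7=1
after MOV r1, #1: r1=1
after MOV r0, #200: r0=200
after LDR r7, [r0]: r7=M[200]=28
after SUB r7, r7, #13: r7=28-13=15
after ADD r0, r0, #4: r0=200+4=204
after ADD r1, r1, #3: r1=1+3=4
CMP r1, #10  (cmp 4,10)
After step 8: r7 = 15.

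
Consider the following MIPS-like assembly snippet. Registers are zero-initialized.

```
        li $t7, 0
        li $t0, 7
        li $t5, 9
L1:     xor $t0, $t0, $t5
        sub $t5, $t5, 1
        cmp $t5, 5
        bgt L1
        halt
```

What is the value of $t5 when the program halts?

5

li $t7, 0 → $t7=0
li $t0, 7 → $t0=7
li $t5, 9 → $t5=9
xor $t0, $t0, $t5 → $t0=7^9=14
sub $t5, $t5, 1 → $t5=9-1=8
cmp $t5, 5  (cmp 8,5)
bgt L1: taken
xor $t0, $t0, $t5 → $t0=14^8=6
sub $t5, $t5, 1 → $t5=8-1=7
cmp $t5, 5  (cmp 7,5)
bgt L1: taken
xor $t0, $t0, $t5 → $t0=6^7=1
sub $t5, $t5, 1 → $t5=7-1=6
cmp $t5, 5  (cmp 6,5)
bgt L1: taken
xor $t0, $t0, $t5 → $t0=1^6=7
sub $t5, $t5, 1 → $t5=6-1=5
cmp $t5, 5  (cmp 5,5)
bgt L1: not taken
halt.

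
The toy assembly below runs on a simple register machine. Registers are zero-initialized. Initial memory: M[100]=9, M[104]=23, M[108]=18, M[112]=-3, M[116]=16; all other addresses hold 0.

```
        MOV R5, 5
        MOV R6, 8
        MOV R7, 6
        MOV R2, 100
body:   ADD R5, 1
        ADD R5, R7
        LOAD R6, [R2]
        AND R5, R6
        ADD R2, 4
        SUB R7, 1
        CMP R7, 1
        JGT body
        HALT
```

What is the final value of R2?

R5=5
R6=8
R7=6
R2=100
R5=5+1=6
R5=6+6=12
R6=M[100]=9
R5=12&9=8
R2=100+4=104
R7=6-1=5
CMP R7, 1  (cmp 5,1)
JGT body: taken
R5=8+1=9
R5=9+5=14
R6=M[104]=23
R5=14&23=6
R2=104+4=108
R7=5-1=4
CMP R7, 1  (cmp 4,1)
JGT body: taken
R5=6+1=7
R5=7+4=11
R6=M[108]=18
R5=11&18=2
R2=108+4=112
R7=4-1=3
CMP R7, 1  (cmp 3,1)
JGT body: taken
R5=2+1=3
R5=3+3=6
R6=M[112]=-3
R5=6&(-3)=4
R2=112+4=116
R7=3-1=2
CMP R7, 1  (cmp 2,1)
JGT body: taken
R5=4+1=5
R5=5+2=7
R6=M[116]=16
R5=7&16=0
R2=116+4=120
R7=2-1=1
CMP R7, 1  (cmp 1,1)
JGT body: not taken
halt.

120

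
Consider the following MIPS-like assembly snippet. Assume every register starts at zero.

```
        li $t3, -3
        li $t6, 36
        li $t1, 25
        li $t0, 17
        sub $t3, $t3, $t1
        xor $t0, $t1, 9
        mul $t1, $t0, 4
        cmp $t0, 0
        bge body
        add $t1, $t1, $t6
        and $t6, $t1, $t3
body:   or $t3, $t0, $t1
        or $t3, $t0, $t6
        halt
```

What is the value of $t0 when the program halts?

16

$t3=-3
$t6=36
$t1=25
$t0=17
$t3=(-3)-25=-28
$t0=25^9=16
$t1=16*4=64
cmp $t0, 0  (cmp 16,0)
bge body: taken
$t3=16|64=80
$t3=16|36=52
halt.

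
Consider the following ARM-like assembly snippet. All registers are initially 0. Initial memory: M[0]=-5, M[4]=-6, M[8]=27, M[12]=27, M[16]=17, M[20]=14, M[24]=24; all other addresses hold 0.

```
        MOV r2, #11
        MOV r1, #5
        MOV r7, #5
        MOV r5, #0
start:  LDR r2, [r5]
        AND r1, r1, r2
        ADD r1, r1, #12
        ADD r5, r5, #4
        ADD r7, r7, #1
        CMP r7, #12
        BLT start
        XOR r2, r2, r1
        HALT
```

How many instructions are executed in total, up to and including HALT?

r2=11
r1=5
r7=5
r5=0
r2=M[0]=-5
r1=5&(-5)=1
r1=1+12=13
r5=0+4=4
r7=5+1=6
CMP r7, #12  (cmp 6,12)
BLT start: taken
r2=M[4]=-6
r1=13&(-6)=8
r1=8+12=20
r5=4+4=8
r7=6+1=7
CMP r7, #12  (cmp 7,12)
BLT start: taken
r2=M[8]=27
r1=20&27=16
r1=16+12=28
r5=8+4=12
r7=7+1=8
CMP r7, #12  (cmp 8,12)
BLT start: taken
r2=M[12]=27
r1=28&27=24
r1=24+12=36
r5=12+4=16
r7=8+1=9
CMP r7, #12  (cmp 9,12)
BLT start: taken
r2=M[16]=17
r1=36&17=0
r1=0+12=12
r5=16+4=20
r7=9+1=10
CMP r7, #12  (cmp 10,12)
BLT start: taken
r2=M[20]=14
r1=12&14=12
r1=12+12=24
r5=20+4=24
r7=10+1=11
CMP r7, #12  (cmp 11,12)
BLT start: taken
r2=M[24]=24
r1=24&24=24
r1=24+12=36
r5=24+4=28
r7=11+1=12
CMP r7, #12  (cmp 12,12)
BLT start: not taken
r2=24^36=60
halt.
Total executed instructions: 55.

55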